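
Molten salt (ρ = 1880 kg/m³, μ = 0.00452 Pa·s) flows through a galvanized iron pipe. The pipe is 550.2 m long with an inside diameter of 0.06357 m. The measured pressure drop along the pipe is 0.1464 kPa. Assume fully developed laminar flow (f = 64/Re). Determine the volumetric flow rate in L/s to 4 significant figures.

Q ≈ 0.02360 L/s

For laminar flow, f = 64/Re with Re = ρVD/μ, so Darcy-Weisbach reduces to ΔP = 32μLV/D². Solving for V: V = ΔP·D²/(32μL) = 146.4·(0.06357)²/(32·0.00452·550.2) = 0.007434 m/s.
Check: Re = ρVD/μ = 1880·0.007434·0.06357/0.00452 = 196.6 < 2300, so the laminar assumption holds.
Q = V·A = 0.007434·(π/4·0.06357²) = 2.36e-05 m³/s = 0.02360 L/s.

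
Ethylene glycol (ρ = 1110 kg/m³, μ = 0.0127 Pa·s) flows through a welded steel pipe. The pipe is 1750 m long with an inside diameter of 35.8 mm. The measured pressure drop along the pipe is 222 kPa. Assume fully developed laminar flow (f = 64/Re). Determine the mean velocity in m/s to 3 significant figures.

V ≈ 0.400 m/s

For laminar flow, f = 64/Re with Re = ρVD/μ, so Darcy-Weisbach reduces to ΔP = 32μLV/D². Solving for V: V = ΔP·D²/(32μL) = 2.22e+05·(0.0358)²/(32·0.0127·1750) = 0.4001 m/s.
Check: Re = ρVD/μ = 1110·0.4001·0.0358/0.0127 = 1252 < 2300, so the laminar assumption holds.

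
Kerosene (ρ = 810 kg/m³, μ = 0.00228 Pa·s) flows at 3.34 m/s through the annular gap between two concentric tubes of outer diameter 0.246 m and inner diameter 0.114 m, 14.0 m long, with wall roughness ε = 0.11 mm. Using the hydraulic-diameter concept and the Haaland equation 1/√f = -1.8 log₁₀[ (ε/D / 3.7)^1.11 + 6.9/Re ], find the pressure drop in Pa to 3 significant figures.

ΔP ≈ 9850 Pa

Hydraulic diameter D_h = 4A/P = D_o - D_i = 0.246 - 0.114 = 0.132 m.
Re = ρVD_h/μ = 810·3.34·0.132/0.00228 = 1.566e+05.
ε/D_h = 0.00011/0.132 = 0.000833; Haaland gives 1/√f = -1.8 log₁₀[8.94e-05+4.41e-05] = 6.974, so f = 0.02056.
ΔP = f(L/D_h)(ρV²/2) = 0.02056·14/0.132·4518 = 9851 Pa.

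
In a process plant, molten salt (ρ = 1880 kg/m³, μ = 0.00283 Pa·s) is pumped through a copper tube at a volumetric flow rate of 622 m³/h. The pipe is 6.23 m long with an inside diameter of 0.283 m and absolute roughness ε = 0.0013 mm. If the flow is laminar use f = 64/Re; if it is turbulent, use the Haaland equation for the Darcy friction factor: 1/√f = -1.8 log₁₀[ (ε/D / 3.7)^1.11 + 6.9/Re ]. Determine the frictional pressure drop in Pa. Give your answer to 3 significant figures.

Q = 622 m³/h = 622/3600 = 0.1728 m³/s.
Cross-sectional area A = πD²/4 = π(0.283)²/4 = 0.0629 m²; mean velocity V = Q/A = 0.1728/0.0629 = 2.747 m/s.
Reynolds number Re = ρVD/μ = 1880 · 2.747 · 0.283 / 0.00283 = 5.164e+05.
Re > 4000 → turbulent. Relative roughness ε/D = 1.3e-06/0.283 = 4.59e-06. Haaland: 1/√f = -1.8 log₁₀[(4.59e-06/3.7)^1.11 + 6.9/5.164e+05] = -1.8 log₁₀[2.78e-07 + 1.34e-05] = 8.757, so f = 0.01304.
Darcy-Weisbach: ΔP = f(L/D)(ρV²/2) = 0.01304·(6.23/0.283)·(1880·2.747²/2) = 0.01304·22.01·7092 = 2036 Pa.

ΔP ≈ 2040 Pa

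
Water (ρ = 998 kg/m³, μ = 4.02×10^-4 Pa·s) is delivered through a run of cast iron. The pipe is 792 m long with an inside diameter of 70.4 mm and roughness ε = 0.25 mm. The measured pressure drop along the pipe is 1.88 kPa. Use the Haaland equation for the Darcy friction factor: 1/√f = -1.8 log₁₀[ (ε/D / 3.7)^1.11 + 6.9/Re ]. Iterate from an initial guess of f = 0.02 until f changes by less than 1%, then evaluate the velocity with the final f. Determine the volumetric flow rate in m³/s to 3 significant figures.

Q ≈ 3.95×10^-4 m³/s

Rearranging Darcy-Weisbach: V = √(2·ΔP·D/(f·L·ρ)). With ε/D = 0.00025/0.0704 = 0.00355, iterate starting from f = 0.02:
  f = 0.02 → V = √(2·1880·0.0704/(0.02·792·998)) = 0.1294 m/s; Re = ρVD/μ = 2.262e+04; f → 0.03163
  f = 0.03163 → V = 0.1029 m/s; Re = 1.798e+04; f → 0.03252
  f = 0.03252 → V = 0.1015 m/s; Re = 1.774e+04; f → 0.03258
Converged (Δf/f < 1%). With the final f = 0.03258: V = √(2·1880·0.0704/(0.03258·792·998)) = 0.1014 m/s.
Q = V·A = 0.1014·(π/4·0.0704²) = 0.0003946 m³/s = 3.95×10^-4 m³/s.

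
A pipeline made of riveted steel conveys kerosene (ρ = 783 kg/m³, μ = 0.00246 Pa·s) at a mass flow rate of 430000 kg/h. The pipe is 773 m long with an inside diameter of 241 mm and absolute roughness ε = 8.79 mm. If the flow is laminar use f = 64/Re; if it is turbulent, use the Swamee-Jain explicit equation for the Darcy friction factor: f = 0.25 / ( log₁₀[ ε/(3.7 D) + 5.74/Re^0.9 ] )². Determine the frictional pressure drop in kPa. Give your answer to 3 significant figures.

ΔP ≈ 875 kPa

ṁ = 430000 kg/h = 430000/3600 = 119.4 kg/s.
A = πD²/4 = π(0.241)²/4 = 0.04562 m²; mean velocity V = ṁ/(ρA) = 119.4/(783 · 0.04562) = 3.344 m/s.
Reynolds number Re = ρVD/μ = 783 · 3.344 · 0.241 / 0.00246 = 2.565e+05.
Re > 4000 → turbulent. Relative roughness ε/D = 0.00879/0.241 = 0.0365. Swamee-Jain: f = 0.25/(log₁₀[0.0365/3.7 + 5.74/2.565e+05^0.9])² = 0.25/(log₁₀[0.00986 + 7.77e-05])² = 0.25/(-2.003)² = 0.06232.
Darcy-Weisbach: ΔP = f(L/D)(ρV²/2) = 0.06232·(773/0.241)·(783·3.344²/2) = 0.06232·3207·4378 = 8.752e+05 Pa.
ΔP = 8.752e+05 Pa = 875 kPa.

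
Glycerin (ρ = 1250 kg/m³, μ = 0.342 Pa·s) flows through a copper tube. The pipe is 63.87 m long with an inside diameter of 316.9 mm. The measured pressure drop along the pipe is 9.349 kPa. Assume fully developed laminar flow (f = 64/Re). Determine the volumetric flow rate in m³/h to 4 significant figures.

For laminar flow, f = 64/Re with Re = ρVD/μ, so Darcy-Weisbach reduces to ΔP = 32μLV/D². Solving for V: V = ΔP·D²/(32μL) = 9349·(0.3169)²/(32·0.342·63.87) = 1.343 m/s.
Check: Re = ρVD/μ = 1250·1.343·0.3169/0.342 = 1556 < 2300, so the laminar assumption holds.
Q = V·A = 1.343·(π/4·0.3169²) = 0.1059 m³/s = 381.4 m³/h.

Q ≈ 381.4 m³/h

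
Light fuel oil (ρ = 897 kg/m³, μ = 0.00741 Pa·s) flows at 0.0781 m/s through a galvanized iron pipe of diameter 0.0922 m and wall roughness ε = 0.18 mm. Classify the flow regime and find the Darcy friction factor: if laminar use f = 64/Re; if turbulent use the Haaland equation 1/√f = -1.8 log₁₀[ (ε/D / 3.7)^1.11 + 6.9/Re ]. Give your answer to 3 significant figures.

Re = ρVD/μ = 897·0.0781·0.0922/0.00741 = 871.7.
Re < 2300 → laminar, so f = 64/Re = 0.07342 (roughness is irrelevant in laminar flow).

f ≈ 0.0734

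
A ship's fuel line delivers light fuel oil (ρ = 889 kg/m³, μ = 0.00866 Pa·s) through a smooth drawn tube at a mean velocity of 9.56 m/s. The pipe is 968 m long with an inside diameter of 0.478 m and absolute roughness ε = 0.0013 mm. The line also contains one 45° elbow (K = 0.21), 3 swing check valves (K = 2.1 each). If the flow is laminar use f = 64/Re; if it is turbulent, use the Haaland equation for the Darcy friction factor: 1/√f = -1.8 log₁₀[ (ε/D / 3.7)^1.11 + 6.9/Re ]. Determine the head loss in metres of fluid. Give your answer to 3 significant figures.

Reynolds number Re = ρVD/μ = 889 · 9.56 · 0.478 / 0.00866 = 4.691e+05.
Re > 4000 → turbulent. Relative roughness ε/D = 1.3e-06/0.478 = 2.72e-06. Haaland: 1/√f = -1.8 log₁₀[(2.72e-06/3.7)^1.11 + 6.9/4.691e+05] = -1.8 log₁₀[1.55e-07 + 1.47e-05] = 8.69, so f = 0.01324.
Total minor-loss coefficient ΣK = 1·0.21 + 3·2.1 = 6.51.
ΔP = [f·L/D + ΣK]·(ρV²/2) = [0.01324·968/0.478 + 6.51]·(889·9.56²/2) = [26.82 + 6.51]·4.062e+04 = 1.354e+06 Pa.
Head loss h_f = ΔP/(ρg) = 1.354e+06/(889·9.81) = 155 m.

h_f ≈ 155 m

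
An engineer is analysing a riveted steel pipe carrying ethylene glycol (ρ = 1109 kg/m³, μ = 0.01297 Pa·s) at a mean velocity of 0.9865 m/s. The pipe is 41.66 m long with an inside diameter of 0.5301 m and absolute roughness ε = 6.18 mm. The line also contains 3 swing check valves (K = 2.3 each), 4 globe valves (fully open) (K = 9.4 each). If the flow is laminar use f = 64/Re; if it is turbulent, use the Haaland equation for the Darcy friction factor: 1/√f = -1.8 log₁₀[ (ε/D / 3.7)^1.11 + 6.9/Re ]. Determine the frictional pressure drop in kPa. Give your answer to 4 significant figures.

ΔP ≈ 25.76 kPa

Reynolds number Re = ρVD/μ = 1109 · 0.9865 · 0.5301 / 0.013 = 4.471e+04.
Re > 4000 → turbulent. Relative roughness ε/D = 0.00618/0.5301 = 0.0117. Haaland: 1/√f = -1.8 log₁₀[(0.0117/3.7)^1.11 + 6.9/4.471e+04] = -1.8 log₁₀[0.00167 + 0.000154] = 4.929, so f = 0.04116.
Total minor-loss coefficient ΣK = 3·2.3 + 4·9.4 = 44.5.
ΔP = [f·L/D + ΣK]·(ρV²/2) = [0.04116·41.66/0.5301 + 44.5]·(1109·0.9865²/2) = [3.235 + 44.5]·539.6 = 2.576e+04 Pa.
ΔP = 2.576e+04 Pa = 25.76 kPa.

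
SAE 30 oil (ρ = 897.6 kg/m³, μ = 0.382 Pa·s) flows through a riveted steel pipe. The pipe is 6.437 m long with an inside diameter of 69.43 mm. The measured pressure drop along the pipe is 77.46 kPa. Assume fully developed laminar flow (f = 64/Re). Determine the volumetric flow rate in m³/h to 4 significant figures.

For laminar flow, f = 64/Re with Re = ρVD/μ, so Darcy-Weisbach reduces to ΔP = 32μLV/D². Solving for V: V = ΔP·D²/(32μL) = 7.746e+04·(0.06943)²/(32·0.382·6.437) = 4.745 m/s.
Check: Re = ρVD/μ = 897.6·4.745·0.06943/0.382 = 774.2 < 2300, so the laminar assumption holds.
Q = V·A = 4.745·(π/4·0.06943²) = 0.01797 m³/s = 64.68 m³/h.

Q ≈ 64.68 m³/h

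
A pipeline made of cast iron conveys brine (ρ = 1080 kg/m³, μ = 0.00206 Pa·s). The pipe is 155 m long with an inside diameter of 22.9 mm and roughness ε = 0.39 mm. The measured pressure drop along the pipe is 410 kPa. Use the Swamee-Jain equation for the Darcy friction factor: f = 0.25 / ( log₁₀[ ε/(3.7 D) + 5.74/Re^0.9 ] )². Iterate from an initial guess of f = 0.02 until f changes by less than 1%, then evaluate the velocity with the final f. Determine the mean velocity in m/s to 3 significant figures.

V ≈ 1.52 m/s

Rearranging Darcy-Weisbach: V = √(2·ΔP·D/(f·L·ρ)). With ε/D = 0.00039/0.0229 = 0.017, iterate starting from f = 0.02:
  f = 0.02 → V = √(2·4.1e+05·0.0229/(0.02·155·1080)) = 2.368 m/s; Re = ρVD/μ = 2.843e+04; f → 0.0478
  f = 0.0478 → V = 1.532 m/s; Re = 1.839e+04; f → 0.04874
  f = 0.04874 → V = 1.517 m/s; Re = 1.821e+04; f → 0.04877
Converged (Δf/f < 1%). With the final f = 0.04877: V = √(2·4.1e+05·0.0229/(0.04877·155·1080)) = 1.517 m/s.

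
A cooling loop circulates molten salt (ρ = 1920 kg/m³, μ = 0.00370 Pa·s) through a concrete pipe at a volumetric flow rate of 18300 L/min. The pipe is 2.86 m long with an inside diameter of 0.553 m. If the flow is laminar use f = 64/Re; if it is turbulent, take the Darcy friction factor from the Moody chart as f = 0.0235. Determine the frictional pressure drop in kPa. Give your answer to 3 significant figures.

ΔP ≈ 0.188 kPa

Q = 18300 L/min = 18300/60000 = 0.305 m³/s.
Cross-sectional area A = πD²/4 = π(0.553)²/4 = 0.2402 m²; mean velocity V = Q/A = 0.305/0.2402 = 1.27 m/s.
Reynolds number Re = ρVD/μ = 1920 · 1.27 · 0.553 / 0.0037 = 3.644e+05.
Re > 4000 → turbulent; use the Moody-chart value f = 0.0235.
Darcy-Weisbach: ΔP = f(L/D)(ρV²/2) = 0.0235·(2.86/0.553)·(1920·1.27²/2) = 0.0235·5.172·1548 = 188.1 Pa.
ΔP = 188.1 Pa = 0.188 kPa.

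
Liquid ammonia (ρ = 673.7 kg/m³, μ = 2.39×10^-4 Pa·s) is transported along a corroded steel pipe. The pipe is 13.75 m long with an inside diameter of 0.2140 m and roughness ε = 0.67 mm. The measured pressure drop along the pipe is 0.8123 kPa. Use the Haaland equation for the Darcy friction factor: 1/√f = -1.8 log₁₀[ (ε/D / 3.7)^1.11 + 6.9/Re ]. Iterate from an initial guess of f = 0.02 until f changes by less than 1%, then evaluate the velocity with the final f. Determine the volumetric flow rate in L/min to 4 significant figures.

Rearranging Darcy-Weisbach: V = √(2·ΔP·D/(f·L·ρ)). With ε/D = 0.00067/0.214 = 0.00313, iterate starting from f = 0.02:
  f = 0.02 → V = √(2·812.3·0.214/(0.02·13.75·673.7)) = 1.37 m/s; Re = ρVD/μ = 8.263e+05; f → 0.02668
  f = 0.02668 → V = 1.186 m/s; Re = 7.155e+05; f → 0.0267
Converged (Δf/f < 1%). With the final f = 0.0267: V = √(2·812.3·0.214/(0.0267·13.75·673.7)) = 1.186 m/s.
Q = V·A = 1.186·(π/4·0.214²) = 0.04264 m³/s = 2559 L/min.

Q ≈ 2559 L/min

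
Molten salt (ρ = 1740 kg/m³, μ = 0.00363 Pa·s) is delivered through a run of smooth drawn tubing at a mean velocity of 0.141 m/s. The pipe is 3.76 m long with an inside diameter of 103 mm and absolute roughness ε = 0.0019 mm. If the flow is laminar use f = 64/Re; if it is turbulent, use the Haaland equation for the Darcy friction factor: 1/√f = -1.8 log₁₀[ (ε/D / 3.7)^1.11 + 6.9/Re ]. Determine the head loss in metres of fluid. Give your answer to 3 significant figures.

Reynolds number Re = ρVD/μ = 1740 · 0.141 · 0.103 / 0.00363 = 6961.
Re > 4000 → turbulent. Relative roughness ε/D = 1.9e-06/0.103 = 1.84e-05. Haaland: 1/√f = -1.8 log₁₀[(1.84e-05/3.7)^1.11 + 6.9/6961] = -1.8 log₁₀[1.3e-06 + 0.000991] = 5.406, so f = 0.03422.
Darcy-Weisbach: ΔP = f(L/D)(ρV²/2) = 0.03422·(3.76/0.103)·(1740·0.141²/2) = 0.03422·36.5·17.3 = 21.61 Pa.
Head loss h_f = ΔP/(ρg) = 21.61/(1740·9.81) = 0.00127 m.

h_f ≈ 0.00127 m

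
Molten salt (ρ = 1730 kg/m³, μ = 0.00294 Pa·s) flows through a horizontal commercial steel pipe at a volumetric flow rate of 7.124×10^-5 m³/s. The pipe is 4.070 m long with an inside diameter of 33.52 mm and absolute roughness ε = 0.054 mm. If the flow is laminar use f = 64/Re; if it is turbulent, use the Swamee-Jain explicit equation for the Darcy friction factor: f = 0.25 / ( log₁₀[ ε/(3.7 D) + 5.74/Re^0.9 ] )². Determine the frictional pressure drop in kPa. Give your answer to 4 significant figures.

ΔP ≈ 0.02751 kPa

Cross-sectional area A = πD²/4 = π(0.03352)²/4 = 0.0008825 m²; mean velocity V = Q/A = 7.124e-05/0.0008825 = 0.08073 m/s.
Reynolds number Re = ρVD/μ = 1730 · 0.08073 · 0.03352 / 0.00294 = 1592.
Re < 2300 → laminar flow, so f = 64/Re = 64/1592 = 0.04019 (the turbulent correlation is not needed).
Darcy-Weisbach: ΔP = f(L/D)(ρV²/2) = 0.04019·(4.07/0.03352)·(1730·0.08073²/2) = 0.04019·121.4·5.637 = 27.51 Pa.
ΔP = 27.51 Pa = 0.02751 kPa.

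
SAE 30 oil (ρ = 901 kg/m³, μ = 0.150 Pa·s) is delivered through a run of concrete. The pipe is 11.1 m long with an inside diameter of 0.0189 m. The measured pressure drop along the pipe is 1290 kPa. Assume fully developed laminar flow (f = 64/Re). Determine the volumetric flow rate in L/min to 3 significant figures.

For laminar flow, f = 64/Re with Re = ρVD/μ, so Darcy-Weisbach reduces to ΔP = 32μLV/D². Solving for V: V = ΔP·D²/(32μL) = 1.29e+06·(0.0189)²/(32·0.15·11.1) = 8.649 m/s.
Check: Re = ρVD/μ = 901·8.649·0.0189/0.15 = 981.8 < 2300, so the laminar assumption holds.
Q = V·A = 8.649·(π/4·0.0189²) = 0.002426 m³/s = 146 L/min.

Q ≈ 146 L/min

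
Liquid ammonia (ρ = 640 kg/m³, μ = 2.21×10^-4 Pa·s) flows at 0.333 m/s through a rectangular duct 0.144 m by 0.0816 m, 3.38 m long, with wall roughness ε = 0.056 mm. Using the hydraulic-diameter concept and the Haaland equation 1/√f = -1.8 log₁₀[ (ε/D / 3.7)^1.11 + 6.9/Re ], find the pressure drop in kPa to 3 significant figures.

Hydraulic diameter D_h = 4A/P = 4·(0.144·0.0816)/(2·(0.144+0.0816)) = 0.047/0.4512 = 0.1042 m.
Re = ρVD_h/μ = 640·0.333·0.1042/0.000221 = 1.005e+05.
ε/D_h = 5.6e-05/0.1042 = 0.000538; Haaland gives 1/√f = -1.8 log₁₀[5.5e-05+6.87e-05] = 7.034, so f = 0.02021.
ΔP = f(L/D_h)(ρV²/2) = 0.02021·3.38/0.1042·35.48 = 23.27 Pa.
ΔP = 0.0233 kPa.

ΔP ≈ 0.0233 kPa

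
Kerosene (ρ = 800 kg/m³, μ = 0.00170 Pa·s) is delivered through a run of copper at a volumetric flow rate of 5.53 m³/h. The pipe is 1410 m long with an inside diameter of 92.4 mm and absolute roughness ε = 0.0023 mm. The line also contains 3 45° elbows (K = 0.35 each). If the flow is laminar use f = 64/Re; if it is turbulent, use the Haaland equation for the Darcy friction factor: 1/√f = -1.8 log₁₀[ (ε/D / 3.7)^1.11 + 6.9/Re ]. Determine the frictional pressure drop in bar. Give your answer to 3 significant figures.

ΔP ≈ 0.0993 bar

Q = 5.53 m³/h = 5.53/3600 = 0.001536 m³/s.
Cross-sectional area A = πD²/4 = π(0.0924)²/4 = 0.006706 m²; mean velocity V = Q/A = 0.001536/0.006706 = 0.2291 m/s.
Reynolds number Re = ρVD/μ = 800 · 0.2291 · 0.0924 / 0.0017 = 9961.
Re > 4000 → turbulent. Relative roughness ε/D = 2.3e-06/0.0924 = 2.49e-05. Haaland: 1/√f = -1.8 log₁₀[(2.49e-05/3.7)^1.11 + 6.9/9961] = -1.8 log₁₀[1.82e-06 + 0.000693] = 5.685, so f = 0.03094.
Total minor-loss coefficient ΣK = 3·0.35 = 1.05.
ΔP = [f·L/D + ΣK]·(ρV²/2) = [0.03094·1410/0.0924 + 1.05]·(800·0.2291²/2) = [472.2 + 1.05]·20.99 = 9933 Pa.
ΔP = 9933 Pa = 0.0993 bar.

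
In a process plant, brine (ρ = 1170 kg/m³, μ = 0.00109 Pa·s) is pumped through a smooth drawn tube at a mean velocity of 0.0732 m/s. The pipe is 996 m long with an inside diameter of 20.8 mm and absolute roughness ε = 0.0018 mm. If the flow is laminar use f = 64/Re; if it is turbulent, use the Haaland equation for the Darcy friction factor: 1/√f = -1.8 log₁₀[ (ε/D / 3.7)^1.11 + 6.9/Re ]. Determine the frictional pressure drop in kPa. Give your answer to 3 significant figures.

ΔP ≈ 5.88 kPa

Reynolds number Re = ρVD/μ = 1170 · 0.0732 · 0.0208 / 0.00109 = 1634.
Re < 2300 → laminar flow, so f = 64/Re = 64/1634 = 0.03916 (the turbulent correlation is not needed).
Darcy-Weisbach: ΔP = f(L/D)(ρV²/2) = 0.03916·(996/0.0208)·(1170·0.0732²/2) = 0.03916·4.788e+04·3.135 = 5878 Pa.
ΔP = 5878 Pa = 5.88 kPa.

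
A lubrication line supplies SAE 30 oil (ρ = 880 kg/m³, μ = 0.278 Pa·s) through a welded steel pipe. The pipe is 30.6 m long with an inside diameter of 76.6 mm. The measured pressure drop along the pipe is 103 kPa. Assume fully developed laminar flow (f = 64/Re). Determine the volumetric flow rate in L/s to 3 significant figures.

For laminar flow, f = 64/Re with Re = ρVD/μ, so Darcy-Weisbach reduces to ΔP = 32μLV/D². Solving for V: V = ΔP·D²/(32μL) = 1.03e+05·(0.0766)²/(32·0.278·30.6) = 2.22 m/s.
Check: Re = ρVD/μ = 880·2.22·0.0766/0.278 = 538.3 < 2300, so the laminar assumption holds.
Q = V·A = 2.22·(π/4·0.0766²) = 0.01023 m³/s = 10.2 L/s.

Q ≈ 10.2 L/s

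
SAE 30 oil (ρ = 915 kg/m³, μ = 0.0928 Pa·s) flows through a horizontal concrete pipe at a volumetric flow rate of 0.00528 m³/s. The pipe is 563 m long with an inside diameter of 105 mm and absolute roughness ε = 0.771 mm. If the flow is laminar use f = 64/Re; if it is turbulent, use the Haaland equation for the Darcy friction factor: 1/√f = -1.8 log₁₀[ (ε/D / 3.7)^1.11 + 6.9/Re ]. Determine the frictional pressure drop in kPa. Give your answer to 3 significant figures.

ΔP ≈ 92.5 kPa

Cross-sectional area A = πD²/4 = π(0.105)²/4 = 0.008659 m²; mean velocity V = Q/A = 0.00528/0.008659 = 0.6098 m/s.
Reynolds number Re = ρVD/μ = 915 · 0.6098 · 0.105 / 0.0928 = 631.3.
Re < 2300 → laminar flow, so f = 64/Re = 64/631.3 = 0.1014 (the turbulent correlation is not needed).
Darcy-Weisbach: ΔP = f(L/D)(ρV²/2) = 0.1014·(563/0.105)·(915·0.6098²/2) = 0.1014·5362·170.1 = 9.247e+04 Pa.
ΔP = 9.247e+04 Pa = 92.5 kPa.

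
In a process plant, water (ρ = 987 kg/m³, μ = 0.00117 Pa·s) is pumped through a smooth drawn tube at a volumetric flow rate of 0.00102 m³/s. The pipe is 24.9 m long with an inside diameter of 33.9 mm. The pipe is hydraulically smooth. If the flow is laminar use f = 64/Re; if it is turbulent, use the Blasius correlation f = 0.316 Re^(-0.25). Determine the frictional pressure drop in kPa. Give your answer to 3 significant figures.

ΔP ≈ 10.9 kPa

Cross-sectional area A = πD²/4 = π(0.0339)²/4 = 0.0009026 m²; mean velocity V = Q/A = 0.00102/0.0009026 = 1.13 m/s.
Reynolds number Re = ρVD/μ = 987 · 1.13 · 0.0339 / 0.00117 = 3.232e+04.
Re > 4000 → turbulent. Smooth-pipe (Blasius): f = 0.316 Re^(-0.25) = 0.316/(3.232e+04)^0.25 = 0.02357.
Darcy-Weisbach: ΔP = f(L/D)(ρV²/2) = 0.02357·(24.9/0.0339)·(987·1.13²/2) = 0.02357·734.5·630.2 = 1.091e+04 Pa.
ΔP = 1.091e+04 Pa = 10.9 kPa.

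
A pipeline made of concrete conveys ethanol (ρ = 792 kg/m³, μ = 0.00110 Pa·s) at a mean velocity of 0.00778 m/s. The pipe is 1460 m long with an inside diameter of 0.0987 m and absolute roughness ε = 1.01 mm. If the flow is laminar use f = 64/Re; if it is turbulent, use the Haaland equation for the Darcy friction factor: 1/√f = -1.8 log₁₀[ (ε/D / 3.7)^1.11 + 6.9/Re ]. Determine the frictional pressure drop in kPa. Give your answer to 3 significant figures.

ΔP ≈ 0.0410 kPa

Reynolds number Re = ρVD/μ = 792 · 0.00778 · 0.0987 / 0.0011 = 552.9.
Re < 2300 → laminar flow, so f = 64/Re = 64/552.9 = 0.1158 (the turbulent correlation is not needed).
Darcy-Weisbach: ΔP = f(L/D)(ρV²/2) = 0.1158·(1460/0.0987)·(792·0.00778²/2) = 0.1158·1.479e+04·0.02397 = 41.04 Pa.
ΔP = 41.04 Pa = 0.0410 kPa.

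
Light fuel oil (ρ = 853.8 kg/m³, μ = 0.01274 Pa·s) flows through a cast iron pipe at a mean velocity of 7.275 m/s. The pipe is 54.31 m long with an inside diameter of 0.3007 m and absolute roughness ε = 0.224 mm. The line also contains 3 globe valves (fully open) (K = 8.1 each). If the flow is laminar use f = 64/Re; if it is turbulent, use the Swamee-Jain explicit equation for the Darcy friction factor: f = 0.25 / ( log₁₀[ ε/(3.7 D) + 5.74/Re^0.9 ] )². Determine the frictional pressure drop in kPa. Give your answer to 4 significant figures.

ΔP ≈ 633.2 kPa

Reynolds number Re = ρVD/μ = 853.8 · 7.275 · 0.3007 / 0.0127 = 1.466e+05.
Re > 4000 → turbulent. Relative roughness ε/D = 0.000224/0.3007 = 0.000745. Swamee-Jain: f = 0.25/(log₁₀[0.000745/3.7 + 5.74/1.466e+05^0.9])² = 0.25/(log₁₀[0.000201 + 0.000129])² = 0.25/(-3.482)² = 0.02063.
Total minor-loss coefficient ΣK = 3·8.1 = 24.3.
ΔP = [f·L/D + ΣK]·(ρV²/2) = [0.02063·54.31/0.3007 + 24.3]·(853.8·7.275²/2) = [3.725 + 24.3]·2.259e+04 = 6.332e+05 Pa.
ΔP = 6.332e+05 Pa = 633.2 kPa.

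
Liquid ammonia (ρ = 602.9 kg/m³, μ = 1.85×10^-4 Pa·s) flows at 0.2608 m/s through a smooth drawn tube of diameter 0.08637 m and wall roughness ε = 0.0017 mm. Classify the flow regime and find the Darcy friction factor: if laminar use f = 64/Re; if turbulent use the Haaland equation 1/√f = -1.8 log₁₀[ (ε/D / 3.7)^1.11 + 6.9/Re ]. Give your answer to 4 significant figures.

f ≈ 0.01909

Re = ρVD/μ = 602.9·0.2608·0.08637/0.000185 = 7.341e+04.
Re > 4000 → turbulent. ε/D = 1.7e-06/0.08637 = 1.97e-05; Haaland: 1/√f = -1.8 log₁₀[1.4e-06 + 9.4e-05] = 7.237, so f = 0.01909.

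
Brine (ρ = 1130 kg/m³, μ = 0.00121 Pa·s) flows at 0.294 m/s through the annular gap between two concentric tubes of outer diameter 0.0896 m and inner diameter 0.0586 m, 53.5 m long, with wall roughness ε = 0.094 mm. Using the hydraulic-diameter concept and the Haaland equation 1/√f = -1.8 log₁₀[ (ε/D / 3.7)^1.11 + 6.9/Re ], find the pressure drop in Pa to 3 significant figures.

Hydraulic diameter D_h = 4A/P = D_o - D_i = 0.0896 - 0.0586 = 0.031 m.
Re = ρVD_h/μ = 1130·0.294·0.031/0.00121 = 8511.
ε/D_h = 9.4e-05/0.031 = 0.00303; Haaland gives 1/√f = -1.8 log₁₀[0.000375+0.000811] = 5.267, so f = 0.03605.
ΔP = f(L/D_h)(ρV²/2) = 0.03605·53.5/0.031·48.84 = 3038 Pa.

ΔP ≈ 3040 Pa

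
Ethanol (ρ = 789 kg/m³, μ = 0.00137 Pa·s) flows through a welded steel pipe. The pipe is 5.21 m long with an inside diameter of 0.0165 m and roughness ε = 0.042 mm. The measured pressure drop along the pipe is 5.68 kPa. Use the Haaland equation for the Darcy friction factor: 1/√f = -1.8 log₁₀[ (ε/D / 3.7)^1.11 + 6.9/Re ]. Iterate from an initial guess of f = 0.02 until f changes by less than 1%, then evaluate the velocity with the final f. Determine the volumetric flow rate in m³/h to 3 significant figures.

Rearranging Darcy-Weisbach: V = √(2·ΔP·D/(f·L·ρ)). With ε/D = 4.2e-05/0.0165 = 0.00255, iterate starting from f = 0.02:
  f = 0.02 → V = √(2·5680·0.0165/(0.02·5.21·789)) = 1.51 m/s; Re = ρVD/μ = 1.435e+04; f → 0.03206
  f = 0.03206 → V = 1.193 m/s; Re = 1.133e+04; f → 0.03346
  f = 0.03346 → V = 1.167 m/s; Re = 1.109e+04; f → 0.03359
Converged (Δf/f < 1%). With the final f = 0.03359: V = √(2·5680·0.0165/(0.03359·5.21·789)) = 1.165 m/s.
Q = V·A = 1.165·(π/4·0.0165²) = 0.0002491 m³/s = 0.897 m³/h.

Q ≈ 0.897 m³/h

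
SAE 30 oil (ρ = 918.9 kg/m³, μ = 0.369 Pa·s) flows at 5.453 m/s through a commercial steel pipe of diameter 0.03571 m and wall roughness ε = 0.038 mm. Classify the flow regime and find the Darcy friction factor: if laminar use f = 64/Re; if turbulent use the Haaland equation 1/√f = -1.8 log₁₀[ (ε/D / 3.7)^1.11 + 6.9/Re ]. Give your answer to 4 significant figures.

f ≈ 0.1320

Re = ρVD/μ = 918.9·5.453·0.03571/0.369 = 484.9.
Re < 2300 → laminar, so f = 64/Re = 0.132 (roughness is irrelevant in laminar flow).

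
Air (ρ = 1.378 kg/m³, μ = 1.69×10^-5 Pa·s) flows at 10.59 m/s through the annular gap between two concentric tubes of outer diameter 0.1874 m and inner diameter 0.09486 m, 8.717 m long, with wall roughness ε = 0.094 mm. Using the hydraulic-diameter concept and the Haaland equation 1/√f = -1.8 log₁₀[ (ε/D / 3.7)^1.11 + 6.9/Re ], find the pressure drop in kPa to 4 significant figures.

Hydraulic diameter D_h = 4A/P = D_o - D_i = 0.1874 - 0.09486 = 0.09254 m.
Re = ρVD_h/μ = 1.378·10.59·0.09254/1.69e-05 = 7.991e+04.
ε/D_h = 9.4e-05/0.09254 = 0.00102; Haaland gives 1/√f = -1.8 log₁₀[0.000111+8.63e-05] = 6.667, so f = 0.0225.
ΔP = f(L/D_h)(ρV²/2) = 0.0225·8.717/0.09254·77.27 = 163.8 Pa.
ΔP = 0.1638 kPa.

ΔP ≈ 0.1638 kPa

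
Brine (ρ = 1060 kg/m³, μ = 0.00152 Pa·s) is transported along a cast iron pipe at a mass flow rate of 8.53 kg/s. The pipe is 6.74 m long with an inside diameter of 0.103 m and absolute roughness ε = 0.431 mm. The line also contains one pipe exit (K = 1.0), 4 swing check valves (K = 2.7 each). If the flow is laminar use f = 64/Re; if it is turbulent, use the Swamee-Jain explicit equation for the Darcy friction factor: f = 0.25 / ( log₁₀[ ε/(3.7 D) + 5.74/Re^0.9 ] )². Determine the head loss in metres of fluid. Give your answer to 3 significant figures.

h_f ≈ 0.656 m

A = πD²/4 = π(0.103)²/4 = 0.008332 m²; mean velocity V = ṁ/(ρA) = 8.53/(1060 · 0.008332) = 0.9658 m/s.
Reynolds number Re = ρVD/μ = 1060 · 0.9658 · 0.103 / 0.00152 = 6.937e+04.
Re > 4000 → turbulent. Relative roughness ε/D = 0.000431/0.103 = 0.00418. Swamee-Jain: f = 0.25/(log₁₀[0.00418/3.7 + 5.74/6.937e+04^0.9])² = 0.25/(log₁₀[0.00113 + 0.000252])² = 0.25/(-2.859)² = 0.03058.
Total minor-loss coefficient ΣK = 1·1 + 4·2.7 = 11.8.
ΔP = [f·L/D + ΣK]·(ρV²/2) = [0.03058·6.74/0.103 + 11.8]·(1060·0.9658²/2) = [2.001 + 11.8]·494.3 = 6823 Pa.
Head loss h_f = ΔP/(ρg) = 6823/(1060·9.81) = 0.656 m.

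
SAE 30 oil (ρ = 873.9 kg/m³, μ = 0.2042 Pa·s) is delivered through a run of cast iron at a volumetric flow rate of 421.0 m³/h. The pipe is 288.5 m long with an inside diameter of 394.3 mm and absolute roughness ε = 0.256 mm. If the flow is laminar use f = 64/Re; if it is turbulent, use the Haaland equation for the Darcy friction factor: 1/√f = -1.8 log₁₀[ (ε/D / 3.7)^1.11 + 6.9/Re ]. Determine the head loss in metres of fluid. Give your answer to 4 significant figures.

Q = 421.0 m³/h = 421.0/3600 = 0.1169 m³/s.
Cross-sectional area A = πD²/4 = π(0.3943)²/4 = 0.1221 m²; mean velocity V = Q/A = 0.1169/0.1221 = 0.9577 m/s.
Reynolds number Re = ρVD/μ = 873.9 · 0.9577 · 0.3943 / 0.204 = 1616.
Re < 2300 → laminar flow, so f = 64/Re = 64/1616 = 0.0396 (the turbulent correlation is not needed).
Darcy-Weisbach: ΔP = f(L/D)(ρV²/2) = 0.0396·(288.5/0.3943)·(873.9·0.9577²/2) = 0.0396·731.7·400.8 = 1.161e+04 Pa.
Head loss h_f = ΔP/(ρg) = 1.161e+04/(873.9·9.81) = 1.355 m.

h_f ≈ 1.355 m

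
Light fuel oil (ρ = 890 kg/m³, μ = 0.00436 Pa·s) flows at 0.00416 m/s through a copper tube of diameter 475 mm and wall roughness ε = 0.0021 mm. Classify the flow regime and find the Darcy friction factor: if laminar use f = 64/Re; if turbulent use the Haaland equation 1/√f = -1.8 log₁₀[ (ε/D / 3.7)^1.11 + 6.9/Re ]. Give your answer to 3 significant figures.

f ≈ 0.159

Re = ρVD/μ = 890·0.00416·0.475/0.00436 = 403.4.
Re < 2300 → laminar, so f = 64/Re = 0.1587 (roughness is irrelevant in laminar flow).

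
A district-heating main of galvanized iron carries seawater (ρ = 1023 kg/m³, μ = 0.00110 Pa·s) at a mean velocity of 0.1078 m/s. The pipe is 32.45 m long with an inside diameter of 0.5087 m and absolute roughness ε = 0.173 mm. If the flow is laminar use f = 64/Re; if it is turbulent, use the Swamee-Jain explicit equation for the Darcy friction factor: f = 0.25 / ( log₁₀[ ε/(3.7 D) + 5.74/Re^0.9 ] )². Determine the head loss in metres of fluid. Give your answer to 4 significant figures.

h_f ≈ 8.307×10^-4 m

Reynolds number Re = ρVD/μ = 1023 · 0.1078 · 0.5087 / 0.0011 = 5.1e+04.
Re > 4000 → turbulent. Relative roughness ε/D = 0.000173/0.5087 = 0.00034. Swamee-Jain: f = 0.25/(log₁₀[0.00034/3.7 + 5.74/5.1e+04^0.9])² = 0.25/(log₁₀[9.19e-05 + 0.000333])² = 0.25/(-3.372)² = 0.02199.
Darcy-Weisbach: ΔP = f(L/D)(ρV²/2) = 0.02199·(32.45/0.5087)·(1023·0.1078²/2) = 0.02199·63.79·5.944 = 8.337 Pa.
Head loss h_f = ΔP/(ρg) = 8.337/(1023·9.81) = 8.307×10^-4 m.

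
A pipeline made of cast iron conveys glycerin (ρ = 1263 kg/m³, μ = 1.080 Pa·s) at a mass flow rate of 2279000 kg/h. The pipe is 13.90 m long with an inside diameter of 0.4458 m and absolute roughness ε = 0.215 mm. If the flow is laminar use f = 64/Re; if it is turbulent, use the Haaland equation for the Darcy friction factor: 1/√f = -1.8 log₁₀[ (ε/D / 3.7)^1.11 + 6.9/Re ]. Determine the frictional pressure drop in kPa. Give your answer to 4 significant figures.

ΔP ≈ 7.762 kPa

ṁ = 2279000 kg/h = 2279000/3600 = 633.1 kg/s.
A = πD²/4 = π(0.4458)²/4 = 0.1561 m²; mean velocity V = ṁ/(ρA) = 633.1/(1263 · 0.1561) = 3.211 m/s.
Reynolds number Re = ρVD/μ = 1263 · 3.211 · 0.4458 / 1.08 = 1674.
Re < 2300 → laminar flow, so f = 64/Re = 64/1674 = 0.03823 (the turbulent correlation is not needed).
Darcy-Weisbach: ΔP = f(L/D)(ρV²/2) = 0.03823·(13.9/0.4458)·(1263·3.211²/2) = 0.03823·31.18·6512 = 7762 Pa.
ΔP = 7762 Pa = 7.762 kPa.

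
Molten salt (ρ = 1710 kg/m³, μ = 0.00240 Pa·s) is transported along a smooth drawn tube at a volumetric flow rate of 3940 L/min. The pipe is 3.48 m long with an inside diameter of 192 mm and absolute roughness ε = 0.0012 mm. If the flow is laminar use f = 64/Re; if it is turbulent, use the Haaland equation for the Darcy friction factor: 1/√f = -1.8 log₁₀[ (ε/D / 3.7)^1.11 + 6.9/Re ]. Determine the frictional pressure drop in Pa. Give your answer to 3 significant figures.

Q = 3940 L/min = 3940/60000 = 0.06567 m³/s.
Cross-sectional area A = πD²/4 = π(0.192)²/4 = 0.02895 m²; mean velocity V = Q/A = 0.06567/0.02895 = 2.268 m/s.
Reynolds number Re = ρVD/μ = 1710 · 2.268 · 0.192 / 0.0024 = 3.103e+05.
Re > 4000 → turbulent. Relative roughness ε/D = 1.2e-06/0.192 = 6.25e-06. Haaland: 1/√f = -1.8 log₁₀[(6.25e-06/3.7)^1.11 + 6.9/3.103e+05] = -1.8 log₁₀[3.91e-07 + 2.22e-05] = 8.362, so f = 0.0143.
Darcy-Weisbach: ΔP = f(L/D)(ρV²/2) = 0.0143·(3.48/0.192)·(1710·2.268²/2) = 0.0143·18.12·4398 = 1140 Pa.

ΔP ≈ 1140 Pa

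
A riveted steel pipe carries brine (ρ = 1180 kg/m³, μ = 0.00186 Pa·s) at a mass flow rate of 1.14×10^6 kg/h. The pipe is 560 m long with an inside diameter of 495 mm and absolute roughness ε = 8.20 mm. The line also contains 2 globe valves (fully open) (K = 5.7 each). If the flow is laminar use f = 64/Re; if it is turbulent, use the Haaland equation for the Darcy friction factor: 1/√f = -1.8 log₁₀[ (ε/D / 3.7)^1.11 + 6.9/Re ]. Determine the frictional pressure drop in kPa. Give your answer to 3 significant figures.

ΔP ≈ 72.1 kPa

ṁ = 1.14×10^6 kg/h = 1.14×10^6/3600 = 316.7 kg/s.
A = πD²/4 = π(0.495)²/4 = 0.1924 m²; mean velocity V = ṁ/(ρA) = 316.7/(1180 · 0.1924) = 1.395 m/s.
Reynolds number Re = ρVD/μ = 1180 · 1.395 · 0.495 / 0.00186 = 4.379e+05.
Re > 4000 → turbulent. Relative roughness ε/D = 0.0082/0.495 = 0.0166. Haaland: 1/√f = -1.8 log₁₀[(0.0166/3.7)^1.11 + 6.9/4.379e+05] = -1.8 log₁₀[0.00247 + 1.58e-05] = 4.688, so f = 0.0455.
Total minor-loss coefficient ΣK = 2·5.7 = 11.4.
ΔP = [f·L/D + ΣK]·(ρV²/2) = [0.0455·560/0.495 + 11.4]·(1180·1.395²/2) = [51.47 + 11.4]·1147 = 7.213e+04 Pa.
ΔP = 7.213e+04 Pa = 72.1 kPa.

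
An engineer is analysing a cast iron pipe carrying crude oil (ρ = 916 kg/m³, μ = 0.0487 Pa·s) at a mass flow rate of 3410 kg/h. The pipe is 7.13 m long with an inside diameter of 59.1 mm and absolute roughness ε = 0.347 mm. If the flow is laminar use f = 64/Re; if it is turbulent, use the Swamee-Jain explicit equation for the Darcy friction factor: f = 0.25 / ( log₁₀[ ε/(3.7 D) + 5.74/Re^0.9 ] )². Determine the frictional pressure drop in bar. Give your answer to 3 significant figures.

ΔP ≈ 0.0120 bar

ṁ = 3410 kg/h = 3410/3600 = 0.9472 kg/s.
A = πD²/4 = π(0.0591)²/4 = 0.002743 m²; mean velocity V = ṁ/(ρA) = 0.9472/(916 · 0.002743) = 0.377 m/s.
Reynolds number Re = ρVD/μ = 916 · 0.377 · 0.0591 / 0.0487 = 419.
Re < 2300 → laminar flow, so f = 64/Re = 64/419 = 0.1527 (the turbulent correlation is not needed).
Darcy-Weisbach: ΔP = f(L/D)(ρV²/2) = 0.1527·(7.13/0.0591)·(916·0.377²/2) = 0.1527·120.6·65.08 = 1199 Pa.
ΔP = 1199 Pa = 0.0120 bar.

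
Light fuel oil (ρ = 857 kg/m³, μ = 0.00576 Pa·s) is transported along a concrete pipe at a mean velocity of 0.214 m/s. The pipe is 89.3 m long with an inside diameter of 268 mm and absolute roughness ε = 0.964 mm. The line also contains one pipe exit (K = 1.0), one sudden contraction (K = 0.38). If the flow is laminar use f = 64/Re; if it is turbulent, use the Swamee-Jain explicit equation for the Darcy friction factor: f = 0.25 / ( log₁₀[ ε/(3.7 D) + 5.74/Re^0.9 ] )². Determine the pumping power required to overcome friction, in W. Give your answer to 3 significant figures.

Reynolds number Re = ρVD/μ = 857 · 0.214 · 0.268 / 0.00576 = 8533.
Re > 4000 → turbulent. Relative roughness ε/D = 0.000964/0.268 = 0.0036. Swamee-Jain: f = 0.25/(log₁₀[0.0036/3.7 + 5.74/8533^0.9])² = 0.25/(log₁₀[0.000972 + 0.00166])² = 0.25/(-2.579)² = 0.03758.
Total minor-loss coefficient ΣK = 1·1 + 1·0.38 = 1.38.
ΔP = [f·L/D + ΣK]·(ρV²/2) = [0.03758·89.3/0.268 + 1.38]·(857·0.214²/2) = [12.52 + 1.38]·19.62 = 272.8 Pa.
Q = V·A = 0.214·0.05641 = 0.01207 m³/s.
Pumping power P = QΔP = 0.01207·272.8 = 3.293 W = 3.29 W.

P ≈ 3.29 W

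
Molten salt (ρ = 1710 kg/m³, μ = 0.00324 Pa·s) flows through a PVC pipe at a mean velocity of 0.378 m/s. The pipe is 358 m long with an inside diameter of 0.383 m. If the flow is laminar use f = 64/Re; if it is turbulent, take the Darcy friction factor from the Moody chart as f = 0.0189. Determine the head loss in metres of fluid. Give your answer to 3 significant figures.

Reynolds number Re = ρVD/μ = 1710 · 0.378 · 0.383 / 0.00324 = 7.641e+04.
Re > 4000 → turbulent; use the Moody-chart value f = 0.0189.
Darcy-Weisbach: ΔP = f(L/D)(ρV²/2) = 0.0189·(358/0.383)·(1710·0.378²/2) = 0.0189·934.7·122.2 = 2158 Pa.
Head loss h_f = ΔP/(ρg) = 2158/(1710·9.81) = 0.129 m.

h_f ≈ 0.129 m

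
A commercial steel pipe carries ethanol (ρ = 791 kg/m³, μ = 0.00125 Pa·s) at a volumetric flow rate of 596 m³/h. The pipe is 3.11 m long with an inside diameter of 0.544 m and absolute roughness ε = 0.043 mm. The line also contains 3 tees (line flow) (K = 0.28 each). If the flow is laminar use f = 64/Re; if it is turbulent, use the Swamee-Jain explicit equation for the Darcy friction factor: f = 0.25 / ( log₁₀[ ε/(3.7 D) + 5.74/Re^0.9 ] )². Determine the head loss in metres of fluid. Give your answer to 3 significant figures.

h_f ≈ 0.0240 m

Q = 596 m³/h = 596/3600 = 0.1656 m³/s.
Cross-sectional area A = πD²/4 = π(0.544)²/4 = 0.2324 m²; mean velocity V = Q/A = 0.1656/0.2324 = 0.7123 m/s.
Reynolds number Re = ρVD/μ = 791 · 0.7123 · 0.544 / 0.00125 = 2.452e+05.
Re > 4000 → turbulent. Relative roughness ε/D = 4.3e-05/0.544 = 7.9e-05. Swamee-Jain: f = 0.25/(log₁₀[7.9e-05/3.7 + 5.74/2.452e+05^0.9])² = 0.25/(log₁₀[2.14e-05 + 8.1e-05])² = 0.25/(-3.99)² = 0.0157.
Total minor-loss coefficient ΣK = 3·0.28 = 0.84.
ΔP = [f·L/D + ΣK]·(ρV²/2) = [0.0157·3.11/0.544 + 0.84]·(791·0.7123²/2) = [0.08978 + 0.84]·200.7 = 186.6 Pa.
Head loss h_f = ΔP/(ρg) = 186.6/(791·9.81) = 0.0240 m.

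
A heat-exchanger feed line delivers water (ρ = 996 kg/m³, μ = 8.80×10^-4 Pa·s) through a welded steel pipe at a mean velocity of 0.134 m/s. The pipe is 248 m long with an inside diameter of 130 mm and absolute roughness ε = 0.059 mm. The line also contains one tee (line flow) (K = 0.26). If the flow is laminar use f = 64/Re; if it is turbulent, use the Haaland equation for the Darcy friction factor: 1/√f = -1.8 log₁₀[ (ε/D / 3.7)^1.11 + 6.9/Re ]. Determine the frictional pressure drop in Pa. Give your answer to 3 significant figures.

Reynolds number Re = ρVD/μ = 996 · 0.134 · 0.13 / 0.00088 = 1.972e+04.
Re > 4000 → turbulent. Relative roughness ε/D = 5.9e-05/0.13 = 0.000454. Haaland: 1/√f = -1.8 log₁₀[(0.000454/3.7)^1.11 + 6.9/1.972e+04] = -1.8 log₁₀[4.55e-05 + 0.00035] = 6.125, so f = 0.02665.
Total minor-loss coefficient ΣK = 1·0.26 = 0.26.
ΔP = [f·L/D + ΣK]·(ρV²/2) = [0.02665·248/0.13 + 0.26]·(996·0.134²/2) = [50.85 + 0.26]·8.942 = 457 Pa.

ΔP ≈ 457 Pa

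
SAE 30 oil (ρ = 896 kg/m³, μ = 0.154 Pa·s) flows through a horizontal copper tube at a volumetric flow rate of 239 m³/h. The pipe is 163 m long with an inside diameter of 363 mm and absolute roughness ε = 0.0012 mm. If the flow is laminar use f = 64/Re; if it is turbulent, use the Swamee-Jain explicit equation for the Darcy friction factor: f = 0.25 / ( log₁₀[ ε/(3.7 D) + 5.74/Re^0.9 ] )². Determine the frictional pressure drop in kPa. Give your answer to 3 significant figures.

ΔP ≈ 3.91 kPa

Q = 239 m³/h = 239/3600 = 0.06639 m³/s.
Cross-sectional area A = πD²/4 = π(0.363)²/4 = 0.1035 m²; mean velocity V = Q/A = 0.06639/0.1035 = 0.6415 m/s.
Reynolds number Re = ρVD/μ = 896 · 0.6415 · 0.363 / 0.154 = 1355.
Re < 2300 → laminar flow, so f = 64/Re = 64/1355 = 0.04724 (the turbulent correlation is not needed).
Darcy-Weisbach: ΔP = f(L/D)(ρV²/2) = 0.04724·(163/0.363)·(896·0.6415²/2) = 0.04724·449·184.4 = 3911 Pa.
ΔP = 3911 Pa = 3.91 kPa.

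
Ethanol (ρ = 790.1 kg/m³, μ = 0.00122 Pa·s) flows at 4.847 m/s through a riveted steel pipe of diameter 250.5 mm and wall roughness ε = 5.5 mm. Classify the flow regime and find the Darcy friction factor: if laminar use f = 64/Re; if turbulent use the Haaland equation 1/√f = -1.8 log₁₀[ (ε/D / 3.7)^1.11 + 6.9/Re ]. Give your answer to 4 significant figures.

f ≈ 0.05057

Re = ρVD/μ = 790.1·4.847·0.2505/0.00122 = 7.863e+05.
Re > 4000 → turbulent. ε/D = 0.0055/0.2505 = 0.022; Haaland: 1/√f = -1.8 log₁₀[0.00338 + 8.77e-06] = 4.447, so f = 0.05057.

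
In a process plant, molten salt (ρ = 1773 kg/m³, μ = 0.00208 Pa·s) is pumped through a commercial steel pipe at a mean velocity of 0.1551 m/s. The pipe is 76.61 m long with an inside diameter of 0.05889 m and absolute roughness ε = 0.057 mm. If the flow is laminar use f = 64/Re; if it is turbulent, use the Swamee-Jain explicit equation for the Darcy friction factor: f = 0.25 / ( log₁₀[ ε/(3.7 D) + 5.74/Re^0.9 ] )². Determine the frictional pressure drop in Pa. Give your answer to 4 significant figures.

ΔP ≈ 962.4 Pa

Reynolds number Re = ρVD/μ = 1773 · 0.1551 · 0.05889 / 0.00208 = 7786.
Re > 4000 → turbulent. Relative roughness ε/D = 5.7e-05/0.05889 = 0.000968. Swamee-Jain: f = 0.25/(log₁₀[0.000968/3.7 + 5.74/7786^0.9])² = 0.25/(log₁₀[0.000262 + 0.00181])² = 0.25/(-2.685)² = 0.03469.
Darcy-Weisbach: ΔP = f(L/D)(ρV²/2) = 0.03469·(76.61/0.05889)·(1773·0.1551²/2) = 0.03469·1301·21.33 = 962.4 Pa.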